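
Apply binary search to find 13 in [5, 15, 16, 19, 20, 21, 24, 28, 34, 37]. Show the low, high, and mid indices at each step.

Binary search for 13 in [5, 15, 16, 19, 20, 21, 24, 28, 34, 37]:

lo=0, hi=9, mid=4, arr[mid]=20 -> 20 > 13, search left half
lo=0, hi=3, mid=1, arr[mid]=15 -> 15 > 13, search left half
lo=0, hi=0, mid=0, arr[mid]=5 -> 5 < 13, search right half
lo=1 > hi=0, target 13 not found

Binary search determines that 13 is not in the array after 3 comparisons. The search space was exhausted without finding the target.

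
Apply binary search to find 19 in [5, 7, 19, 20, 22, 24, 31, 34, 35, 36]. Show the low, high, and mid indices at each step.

Binary search for 19 in [5, 7, 19, 20, 22, 24, 31, 34, 35, 36]:

lo=0, hi=9, mid=4, arr[mid]=22 -> 22 > 19, search left half
lo=0, hi=3, mid=1, arr[mid]=7 -> 7 < 19, search right half
lo=2, hi=3, mid=2, arr[mid]=19 -> Found target at index 2!

Binary search finds 19 at index 2 after 3 comparisons. The search repeatedly halves the search space by comparing with the middle element.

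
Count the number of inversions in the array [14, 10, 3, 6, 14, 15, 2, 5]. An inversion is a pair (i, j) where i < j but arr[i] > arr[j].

Finding inversions in [14, 10, 3, 6, 14, 15, 2, 5]:

(0, 1): arr[0]=14 > arr[1]=10
(0, 2): arr[0]=14 > arr[2]=3
(0, 3): arr[0]=14 > arr[3]=6
(0, 6): arr[0]=14 > arr[6]=2
(0, 7): arr[0]=14 > arr[7]=5
(1, 2): arr[1]=10 > arr[2]=3
(1, 3): arr[1]=10 > arr[3]=6
(1, 6): arr[1]=10 > arr[6]=2
(1, 7): arr[1]=10 > arr[7]=5
(2, 6): arr[2]=3 > arr[6]=2
(3, 6): arr[3]=6 > arr[6]=2
(3, 7): arr[3]=6 > arr[7]=5
(4, 6): arr[4]=14 > arr[6]=2
(4, 7): arr[4]=14 > arr[7]=5
(5, 6): arr[5]=15 > arr[6]=2
(5, 7): arr[5]=15 > arr[7]=5

Total inversions: 16

The array has 16 inversion(s): (0,1), (0,2), (0,3), (0,6), (0,7), (1,2), (1,3), (1,6), (1,7), (2,6), (3,6), (3,7), (4,6), (4,7), (5,6), (5,7). Each pair (i,j) satisfies i < j and arr[i] > arr[j].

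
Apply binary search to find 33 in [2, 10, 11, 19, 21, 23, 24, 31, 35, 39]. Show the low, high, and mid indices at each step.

Binary search for 33 in [2, 10, 11, 19, 21, 23, 24, 31, 35, 39]:

lo=0, hi=9, mid=4, arr[mid]=21 -> 21 < 33, search right half
lo=5, hi=9, mid=7, arr[mid]=31 -> 31 < 33, search right half
lo=8, hi=9, mid=8, arr[mid]=35 -> 35 > 33, search left half
lo=8 > hi=7, target 33 not found

Binary search determines that 33 is not in the array after 3 comparisons. The search space was exhausted without finding the target.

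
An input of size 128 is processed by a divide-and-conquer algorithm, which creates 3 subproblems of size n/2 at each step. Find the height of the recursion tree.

For divide and conquer with division factor 2:

Problem sizes at each level:
Level 0: 128
Level 1: 64
Level 2: 32
Level 3: 16
Level 4: 8
Level 5: 4
Level 6: 2
Level 7: 1

The root is level 0 and the size-1 base case is level 7 (the tree spans levels 0 through 7, i.e. 8 levels counting the root), so the depth is the number of divisions: log_2(128) = 7

The recursion tree depth is log_2(128) = 7. At each level, the problem size is divided by 2, so it takes 7 divisions to reduce to a base case of size 1. The algorithm makes 3 recursive calls at each level.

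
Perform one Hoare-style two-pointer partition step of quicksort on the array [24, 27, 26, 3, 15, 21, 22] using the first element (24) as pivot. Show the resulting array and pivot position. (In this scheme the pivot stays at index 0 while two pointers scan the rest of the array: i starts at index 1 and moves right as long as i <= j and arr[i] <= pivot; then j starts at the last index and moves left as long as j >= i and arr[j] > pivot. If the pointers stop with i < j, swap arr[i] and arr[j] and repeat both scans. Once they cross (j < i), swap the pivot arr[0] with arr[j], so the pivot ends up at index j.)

Hoare-style two-pointer partition with pivot = 24:

Initial array: [24, 27, 26, 3, 15, 21, 22]

Pointers start at i = 1, j = 6.
i stops at index 1 (arr[1]=27 > 24), j stops at index 6 (arr[6]=22 <= 24): swap arr[1] and arr[6], array becomes [24, 22, 26, 3, 15, 21, 27]
i stops at index 2 (arr[2]=26 > 24), j stops at index 5 (arr[5]=21 <= 24): swap arr[2] and arr[5], array becomes [24, 22, 21, 3, 15, 26, 27]
i ends at 5, j ends at 4: the pointers have crossed (j < i), so scanning stops.

Swap pivot arr[0] with arr[4] to place pivot at position 4: [15, 22, 21, 3, 24, 26, 27]
Pivot position: 4

After partitioning with pivot 24, the array becomes [15, 22, 21, 3, 24, 26, 27]. The pivot is placed at index 4. All elements to the left of the pivot are <= 24, and all elements to the right are > 24.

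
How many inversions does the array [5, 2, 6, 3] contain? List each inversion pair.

Finding inversions in [5, 2, 6, 3]:

(0, 1): arr[0]=5 > arr[1]=2
(0, 3): arr[0]=5 > arr[3]=3
(2, 3): arr[2]=6 > arr[3]=3

Total inversions: 3

The array has 3 inversion(s): (0,1), (0,3), (2,3). Each pair (i,j) satisfies i < j and arr[i] > arr[j].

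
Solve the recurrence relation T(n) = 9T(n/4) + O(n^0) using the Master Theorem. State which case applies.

Master Theorem for T(n) = 9T(n/4) + O(n^0):

a = 9, b = 4, c = 0
log_b(a) = log_4(9) = 1.5850

Case 1: c = 0 < log_4(9) = 1.5850
T(n) = O(n^(log_4 9))

For T(n) = 9T(n/4) + O(n^0): log_4(9) = 1.5850. This is Case 1 of the Master Theorem (c < log_b(a), work dominated by leaves), giving O(n^(log_4 9)).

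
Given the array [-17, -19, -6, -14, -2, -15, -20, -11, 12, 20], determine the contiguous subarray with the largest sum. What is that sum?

Using Kadane's algorithm on [-17, -19, -6, -14, -2, -15, -20, -11, 12, 20]:

Scanning through the array:
Position 1 (value -19): max_ending_here = -19, max_so_far = -17
Position 2 (value -6): max_ending_here = -6, max_so_far = -6
Position 3 (value -14): max_ending_here = -14, max_so_far = -6
Position 4 (value -2): max_ending_here = -2, max_so_far = -2
Position 5 (value -15): max_ending_here = -15, max_so_far = -2
Position 6 (value -20): max_ending_here = -20, max_so_far = -2
Position 7 (value -11): max_ending_here = -11, max_so_far = -2
Position 8 (value 12): max_ending_here = 12, max_so_far = 12
Position 9 (value 20): max_ending_here = 32, max_so_far = 32

Maximum subarray: [12, 20]
Maximum sum: 32

The maximum subarray is [12, 20] with sum 32. This subarray runs from index 8 to index 9.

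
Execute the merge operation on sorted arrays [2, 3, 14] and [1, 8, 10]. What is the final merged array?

Merging process:

Compare 2 vs 1: take 1 from right. Merged: [1]
Compare 2 vs 8: take 2 from left. Merged: [1, 2]
Compare 3 vs 8: take 3 from left. Merged: [1, 2, 3]
Compare 14 vs 8: take 8 from right. Merged: [1, 2, 3, 8]
Compare 14 vs 10: take 10 from right. Merged: [1, 2, 3, 8, 10]
Append remaining from left: [14]. Merged: [1, 2, 3, 8, 10, 14]

Final merged array: [1, 2, 3, 8, 10, 14]
Total comparisons: 5

The merged array is [1, 2, 3, 8, 10, 14], requiring 5 comparisons. The merge step runs in O(n) time where n is the total number of elements.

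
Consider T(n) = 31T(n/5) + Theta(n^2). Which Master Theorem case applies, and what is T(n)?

Master Theorem for T(n) = 31T(n/5) + O(n^2):

a = 31, b = 5, c = 2
log_b(a) = log_5(31) = 2.1337

Case 1: c = 2 < log_5(31) = 2.1337
T(n) = O(n^(log_5 31))

For T(n) = 31T(n/5) + O(n^2): log_5(31) = 2.1337. This is Case 1 of the Master Theorem (c < log_b(a), work dominated by leaves), giving O(n^(log_5 31)).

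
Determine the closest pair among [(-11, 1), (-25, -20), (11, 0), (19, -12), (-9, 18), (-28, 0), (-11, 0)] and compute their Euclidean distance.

Computing all pairwise distances among 7 points:

d((-11, 1), (-25, -20)) = 25.2389
d((-11, 1), (11, 0)) = 22.0227
d((-11, 1), (19, -12)) = 32.6956
d((-11, 1), (-9, 18)) = 17.1172
d((-11, 1), (-28, 0)) = 17.0294
d((-11, 1), (-11, 0)) = 1.0 <-- minimum
d((-25, -20), (11, 0)) = 41.1825
d((-25, -20), (19, -12)) = 44.7214
d((-25, -20), (-9, 18)) = 41.2311
d((-25, -20), (-28, 0)) = 20.2237
d((-25, -20), (-11, 0)) = 24.4131
d((11, 0), (19, -12)) = 14.4222
d((11, 0), (-9, 18)) = 26.9072
d((11, 0), (-28, 0)) = 39.0
d((11, 0), (-11, 0)) = 22.0
d((19, -12), (-9, 18)) = 41.0366
d((19, -12), (-28, 0)) = 48.5077
d((19, -12), (-11, 0)) = 32.311
d((-9, 18), (-28, 0)) = 26.1725
d((-9, 18), (-11, 0)) = 18.1108
d((-28, 0), (-11, 0)) = 17.0

Closest pair: (-11, 1) and (-11, 0) with distance 1.0

The closest pair is (-11, 1) and (-11, 0) with Euclidean distance 1.0. For 7 points, brute-force pairwise comparison is shown above. For large n, the divide-and-conquer algorithm (sort by x, recurse on halves, check the dividing strip) achieves O(n log n).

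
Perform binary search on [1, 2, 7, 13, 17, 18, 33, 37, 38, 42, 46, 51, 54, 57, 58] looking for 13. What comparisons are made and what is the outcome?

Binary search for 13 in [1, 2, 7, 13, 17, 18, 33, 37, 38, 42, 46, 51, 54, 57, 58]:

lo=0, hi=14, mid=7, arr[mid]=37 -> 37 > 13, search left half
lo=0, hi=6, mid=3, arr[mid]=13 -> Found target at index 3!

Binary search finds 13 at index 3 after 2 comparisons. The search repeatedly halves the search space by comparing with the middle element.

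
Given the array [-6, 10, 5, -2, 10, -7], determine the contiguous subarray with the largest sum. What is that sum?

Using Kadane's algorithm on [-6, 10, 5, -2, 10, -7]:

Scanning through the array:
Position 1 (value 10): max_ending_here = 10, max_so_far = 10
Position 2 (value 5): max_ending_here = 15, max_so_far = 15
Position 3 (value -2): max_ending_here = 13, max_so_far = 15
Position 4 (value 10): max_ending_here = 23, max_so_far = 23
Position 5 (value -7): max_ending_here = 16, max_so_far = 23

Maximum subarray: [10, 5, -2, 10]
Maximum sum: 23

The maximum subarray is [10, 5, -2, 10] with sum 23. This subarray runs from index 1 to index 4.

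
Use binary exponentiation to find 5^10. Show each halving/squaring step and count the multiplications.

Computing 5^10 by squaring (build up from 5^1; each line after the first costs one multiplication):

5^1 = 5
5^2 = (5^1)^2 = 5^2 = 25
5^4 = (5^2)^2 = 25^2 = 625
5^5 = 5 * 5^4 = 5 * 625 = 3125
5^10 = (5^5)^2 = 3125^2 = 9765625

Result: 9765625
Multiplications needed: 4 (4 lines after 5^1)

5^10 = 9765625. Using exponentiation by squaring, this requires 4 multiplications. The key idea: if the exponent is even, square the half-power; if odd, multiply by the base once.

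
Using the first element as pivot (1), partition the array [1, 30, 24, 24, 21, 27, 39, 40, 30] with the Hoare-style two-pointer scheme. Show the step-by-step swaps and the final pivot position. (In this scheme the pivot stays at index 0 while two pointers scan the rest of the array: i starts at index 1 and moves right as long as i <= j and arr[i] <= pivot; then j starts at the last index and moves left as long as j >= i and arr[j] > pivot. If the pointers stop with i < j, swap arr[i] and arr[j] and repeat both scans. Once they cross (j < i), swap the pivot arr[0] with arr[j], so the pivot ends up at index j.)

Hoare-style two-pointer partition with pivot = 1:

Initial array: [1, 30, 24, 24, 21, 27, 39, 40, 30]

Pointers start at i = 1, j = 8.
i ends at 1, j ends at 0: the pointers have crossed (j < i), so scanning stops.

j = 0, so swapping arr[0] with arr[j] leaves the pivot at position 0: [1, 30, 24, 24, 21, 27, 39, 40, 30]
Pivot position: 0

After partitioning with pivot 1, the array becomes [1, 30, 24, 24, 21, 27, 39, 40, 30]. The pivot is placed at index 0. All elements to the left of the pivot are <= 1, and all elements to the right are > 1.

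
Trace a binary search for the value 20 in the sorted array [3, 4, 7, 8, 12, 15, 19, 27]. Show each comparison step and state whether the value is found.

Binary search for 20 in [3, 4, 7, 8, 12, 15, 19, 27]:

lo=0, hi=7, mid=3, arr[mid]=8 -> 8 < 20, search right half
lo=4, hi=7, mid=5, arr[mid]=15 -> 15 < 20, search right half
lo=6, hi=7, mid=6, arr[mid]=19 -> 19 < 20, search right half
lo=7, hi=7, mid=7, arr[mid]=27 -> 27 > 20, search left half
lo=7 > hi=6, target 20 not found

Binary search determines that 20 is not in the array after 4 comparisons. The search space was exhausted without finding the target.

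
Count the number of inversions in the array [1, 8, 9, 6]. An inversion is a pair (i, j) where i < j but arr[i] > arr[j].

Finding inversions in [1, 8, 9, 6]:

(1, 3): arr[1]=8 > arr[3]=6
(2, 3): arr[2]=9 > arr[3]=6

Total inversions: 2

The array has 2 inversion(s): (1,3), (2,3). Each pair (i,j) satisfies i < j and arr[i] > arr[j].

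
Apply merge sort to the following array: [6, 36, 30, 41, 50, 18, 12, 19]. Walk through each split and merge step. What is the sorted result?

Merge sort trace:

Split: [6, 36, 30, 41, 50, 18, 12, 19] -> [6, 36, 30, 41] and [50, 18, 12, 19]
  Split: [6, 36, 30, 41] -> [6, 36] and [30, 41]
    Split: [6, 36] -> [6] and [36]
    Merge: [6] + [36] -> [6, 36]
    Split: [30, 41] -> [30] and [41]
    Merge: [30] + [41] -> [30, 41]
  Merge: [6, 36] + [30, 41] -> [6, 30, 36, 41]
  Split: [50, 18, 12, 19] -> [50, 18] and [12, 19]
    Split: [50, 18] -> [50] and [18]
    Merge: [50] + [18] -> [18, 50]
    Split: [12, 19] -> [12] and [19]
    Merge: [12] + [19] -> [12, 19]
  Merge: [18, 50] + [12, 19] -> [12, 18, 19, 50]
Merge: [6, 30, 36, 41] + [12, 18, 19, 50] -> [6, 12, 18, 19, 30, 36, 41, 50]

Final sorted array: [6, 12, 18, 19, 30, 36, 41, 50]

The merge sort proceeds by recursively splitting the array and merging sorted halves.
After all merges, the sorted array is [6, 12, 18, 19, 30, 36, 41, 50].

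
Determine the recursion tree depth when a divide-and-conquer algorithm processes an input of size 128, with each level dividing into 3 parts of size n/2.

For divide and conquer with division factor 2:

Problem sizes at each level:
Level 0: 128
Level 1: 64
Level 2: 32
Level 3: 16
Level 4: 8
Level 5: 4
Level 6: 2
Level 7: 1

The root is level 0 and the size-1 base case is level 7 (the tree spans levels 0 through 7, i.e. 8 levels counting the root), so the depth is the number of divisions: log_2(128) = 7

The recursion tree depth is log_2(128) = 7. At each level, the problem size is divided by 2, so it takes 7 divisions to reduce to a base case of size 1. The algorithm makes 3 recursive calls at each level.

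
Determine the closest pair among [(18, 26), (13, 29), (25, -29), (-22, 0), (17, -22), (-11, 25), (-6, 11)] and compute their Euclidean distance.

Computing all pairwise distances among 7 points:

d((18, 26), (13, 29)) = 5.831 <-- minimum
d((18, 26), (25, -29)) = 55.4437
d((18, 26), (-22, 0)) = 47.7074
d((18, 26), (17, -22)) = 48.0104
d((18, 26), (-11, 25)) = 29.0172
d((18, 26), (-6, 11)) = 28.3019
d((13, 29), (25, -29)) = 59.2284
d((13, 29), (-22, 0)) = 45.4533
d((13, 29), (17, -22)) = 51.1566
d((13, 29), (-11, 25)) = 24.3311
d((13, 29), (-6, 11)) = 26.1725
d((25, -29), (-22, 0)) = 55.2268
d((25, -29), (17, -22)) = 10.6301
d((25, -29), (-11, 25)) = 64.8999
d((25, -29), (-6, 11)) = 50.6063
d((-22, 0), (17, -22)) = 44.7772
d((-22, 0), (-11, 25)) = 27.313
d((-22, 0), (-6, 11)) = 19.4165
d((17, -22), (-11, 25)) = 54.7083
d((17, -22), (-6, 11)) = 40.2244
d((-11, 25), (-6, 11)) = 14.8661

Closest pair: (18, 26) and (13, 29) with distance 5.831

The closest pair is (18, 26) and (13, 29) with Euclidean distance 5.831. For 7 points, brute-force pairwise comparison is shown above. For large n, the divide-and-conquer algorithm (sort by x, recurse on halves, check the dividing strip) achieves O(n log n).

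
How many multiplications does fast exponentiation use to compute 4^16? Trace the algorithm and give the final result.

Computing 4^16 by squaring (build up from 4^1; each line after the first costs one multiplication):

4^1 = 4
4^2 = (4^1)^2 = 4^2 = 16
4^4 = (4^2)^2 = 16^2 = 256
4^8 = (4^4)^2 = 256^2 = 65536
4^16 = (4^8)^2 = 65536^2 = 4294967296

Result: 4294967296
Multiplications needed: 4 (4 lines after 4^1)

4^16 = 4294967296. Using exponentiation by squaring, this requires 4 multiplications. The key idea: if the exponent is even, square the half-power; if odd, multiply by the base once.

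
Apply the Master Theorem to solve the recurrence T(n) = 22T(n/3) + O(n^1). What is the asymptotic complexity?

Master Theorem for T(n) = 22T(n/3) + O(n^1):

a = 22, b = 3, c = 1
log_b(a) = log_3(22) = 2.8136

Case 1: c = 1 < log_3(22) = 2.8136
T(n) = O(n^(log_3 22))

For T(n) = 22T(n/3) + O(n^1): log_3(22) = 2.8136. This is Case 1 of the Master Theorem (c < log_b(a), work dominated by leaves), giving O(n^(log_3 22)).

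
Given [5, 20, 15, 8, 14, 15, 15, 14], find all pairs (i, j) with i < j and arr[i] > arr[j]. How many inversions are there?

Finding inversions in [5, 20, 15, 8, 14, 15, 15, 14]:

(1, 2): arr[1]=20 > arr[2]=15
(1, 3): arr[1]=20 > arr[3]=8
(1, 4): arr[1]=20 > arr[4]=14
(1, 5): arr[1]=20 > arr[5]=15
(1, 6): arr[1]=20 > arr[6]=15
(1, 7): arr[1]=20 > arr[7]=14
(2, 3): arr[2]=15 > arr[3]=8
(2, 4): arr[2]=15 > arr[4]=14
(2, 7): arr[2]=15 > arr[7]=14
(5, 7): arr[5]=15 > arr[7]=14
(6, 7): arr[6]=15 > arr[7]=14

Total inversions: 11

The array has 11 inversion(s): (1,2), (1,3), (1,4), (1,5), (1,6), (1,7), (2,3), (2,4), (2,7), (5,7), (6,7). Each pair (i,j) satisfies i < j and arr[i] > arr[j].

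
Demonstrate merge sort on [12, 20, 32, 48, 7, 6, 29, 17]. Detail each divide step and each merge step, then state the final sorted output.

Merge sort trace:

Split: [12, 20, 32, 48, 7, 6, 29, 17] -> [12, 20, 32, 48] and [7, 6, 29, 17]
  Split: [12, 20, 32, 48] -> [12, 20] and [32, 48]
    Split: [12, 20] -> [12] and [20]
    Merge: [12] + [20] -> [12, 20]
    Split: [32, 48] -> [32] and [48]
    Merge: [32] + [48] -> [32, 48]
  Merge: [12, 20] + [32, 48] -> [12, 20, 32, 48]
  Split: [7, 6, 29, 17] -> [7, 6] and [29, 17]
    Split: [7, 6] -> [7] and [6]
    Merge: [7] + [6] -> [6, 7]
    Split: [29, 17] -> [29] and [17]
    Merge: [29] + [17] -> [17, 29]
  Merge: [6, 7] + [17, 29] -> [6, 7, 17, 29]
Merge: [12, 20, 32, 48] + [6, 7, 17, 29] -> [6, 7, 12, 17, 20, 29, 32, 48]

Final sorted array: [6, 7, 12, 17, 20, 29, 32, 48]

The merge sort proceeds by recursively splitting the array and merging sorted halves.
After all merges, the sorted array is [6, 7, 12, 17, 20, 29, 32, 48].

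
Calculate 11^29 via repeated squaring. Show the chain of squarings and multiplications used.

Computing 11^29 by squaring (build up from 11^1; each line after the first costs one multiplication):

11^1 = 11
11^2 = (11^1)^2 = 11^2 = 121
11^3 = 11 * 11^2 = 11 * 121 = 1331
11^6 = (11^3)^2 = 1331^2 = 1771561
11^7 = 11 * 11^6 = 11 * 1771561 = 19487171
11^14 = (11^7)^2 = 19487171^2 = 379749833583241
11^28 = (11^14)^2 = 379749833583241^2 = 144209936106499234037676064081
11^29 = 11 * 11^28 = 11 * 144209936106499234037676064081 = 1586309297171491574414436704891

Result: 1586309297171491574414436704891
Multiplications needed: 7 (7 lines after 11^1)

11^29 = 1586309297171491574414436704891. Using exponentiation by squaring, this requires 7 multiplications. The key idea: if the exponent is even, square the half-power; if odd, multiply by the base once.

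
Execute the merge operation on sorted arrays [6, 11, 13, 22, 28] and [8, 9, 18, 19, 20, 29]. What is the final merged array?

Merging process:

Compare 6 vs 8: take 6 from left. Merged: [6]
Compare 11 vs 8: take 8 from right. Merged: [6, 8]
Compare 11 vs 9: take 9 from right. Merged: [6, 8, 9]
Compare 11 vs 18: take 11 from left. Merged: [6, 8, 9, 11]
Compare 13 vs 18: take 13 from left. Merged: [6, 8, 9, 11, 13]
Compare 22 vs 18: take 18 from right. Merged: [6, 8, 9, 11, 13, 18]
Compare 22 vs 19: take 19 from right. Merged: [6, 8, 9, 11, 13, 18, 19]
Compare 22 vs 20: take 20 from right. Merged: [6, 8, 9, 11, 13, 18, 19, 20]
Compare 22 vs 29: take 22 from left. Merged: [6, 8, 9, 11, 13, 18, 19, 20, 22]
Compare 28 vs 29: take 28 from left. Merged: [6, 8, 9, 11, 13, 18, 19, 20, 22, 28]
Append remaining from right: [29]. Merged: [6, 8, 9, 11, 13, 18, 19, 20, 22, 28, 29]

Final merged array: [6, 8, 9, 11, 13, 18, 19, 20, 22, 28, 29]
Total comparisons: 10

The merged array is [6, 8, 9, 11, 13, 18, 19, 20, 22, 28, 29], requiring 10 comparisons. The merge step runs in O(n) time where n is the total number of elements.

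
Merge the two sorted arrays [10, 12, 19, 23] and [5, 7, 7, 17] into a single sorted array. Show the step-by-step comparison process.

Merging process:

Compare 10 vs 5: take 5 from right. Merged: [5]
Compare 10 vs 7: take 7 from right. Merged: [5, 7]
Compare 10 vs 7: take 7 from right. Merged: [5, 7, 7]
Compare 10 vs 17: take 10 from left. Merged: [5, 7, 7, 10]
Compare 12 vs 17: take 12 from left. Merged: [5, 7, 7, 10, 12]
Compare 19 vs 17: take 17 from right. Merged: [5, 7, 7, 10, 12, 17]
Append remaining from left: [19, 23]. Merged: [5, 7, 7, 10, 12, 17, 19, 23]

Final merged array: [5, 7, 7, 10, 12, 17, 19, 23]
Total comparisons: 6

The merged array is [5, 7, 7, 10, 12, 17, 19, 23], requiring 6 comparisons. The merge step runs in O(n) time where n is the total number of elements.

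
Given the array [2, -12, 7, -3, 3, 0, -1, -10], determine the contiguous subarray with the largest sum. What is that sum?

Using Kadane's algorithm on [2, -12, 7, -3, 3, 0, -1, -10]:

Scanning through the array:
Position 1 (value -12): max_ending_here = -10, max_so_far = 2
Position 2 (value 7): max_ending_here = 7, max_so_far = 7
Position 3 (value -3): max_ending_here = 4, max_so_far = 7
Position 4 (value 3): max_ending_here = 7, max_so_far = 7
Position 5 (value 0): max_ending_here = 7, max_so_far = 7
Position 6 (value -1): max_ending_here = 6, max_so_far = 7
Position 7 (value -10): max_ending_here = -4, max_so_far = 7

Maximum subarray: [7]
Maximum sum: 7

The maximum subarray is [7] with sum 7. This subarray runs from index 2 to index 2.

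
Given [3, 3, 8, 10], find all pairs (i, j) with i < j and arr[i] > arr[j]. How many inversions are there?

Finding inversions in [3, 3, 8, 10]:


Total inversions: 0

The array has 0 inversions. It is already sorted.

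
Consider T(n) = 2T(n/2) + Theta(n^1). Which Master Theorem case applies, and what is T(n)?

Master Theorem for T(n) = 2T(n/2) + O(n^1):

a = 2, b = 2, c = 1
log_b(a) = log_2(2) = 1.0000

Case 2: c = 1 = log_2(2) = 1.0000
T(n) = O(n^1 log n) = O(n log n)

For T(n) = 2T(n/2) + O(n^1): log_2(2) = 1.0000. This is Case 2 of the Master Theorem (c = log_b(a), equal work at all levels), giving O(n log n).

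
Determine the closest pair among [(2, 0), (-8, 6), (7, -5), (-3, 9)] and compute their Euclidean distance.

Computing all pairwise distances among 4 points:

d((2, 0), (-8, 6)) = 11.6619
d((2, 0), (7, -5)) = 7.0711
d((2, 0), (-3, 9)) = 10.2956
d((-8, 6), (7, -5)) = 18.6011
d((-8, 6), (-3, 9)) = 5.831 <-- minimum
d((7, -5), (-3, 9)) = 17.2047

Closest pair: (-8, 6) and (-3, 9) with distance 5.831

The closest pair is (-8, 6) and (-3, 9) with Euclidean distance 5.831. For 4 points, brute-force pairwise comparison is shown above. For large n, the divide-and-conquer algorithm (sort by x, recurse on halves, check the dividing strip) achieves O(n log n).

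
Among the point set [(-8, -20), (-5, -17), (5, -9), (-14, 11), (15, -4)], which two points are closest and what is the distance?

Computing all pairwise distances among 5 points:

d((-8, -20), (-5, -17)) = 4.2426 <-- minimum
d((-8, -20), (5, -9)) = 17.0294
d((-8, -20), (-14, 11)) = 31.5753
d((-8, -20), (15, -4)) = 28.0179
d((-5, -17), (5, -9)) = 12.8062
d((-5, -17), (-14, 11)) = 29.4109
d((-5, -17), (15, -4)) = 23.8537
d((5, -9), (-14, 11)) = 27.5862
d((5, -9), (15, -4)) = 11.1803
d((-14, 11), (15, -4)) = 32.6497

Closest pair: (-8, -20) and (-5, -17) with distance 4.2426

The closest pair is (-8, -20) and (-5, -17) with Euclidean distance 4.2426. For 5 points, brute-force pairwise comparison is shown above. For large n, the divide-and-conquer algorithm (sort by x, recurse on halves, check the dividing strip) achieves O(n log n).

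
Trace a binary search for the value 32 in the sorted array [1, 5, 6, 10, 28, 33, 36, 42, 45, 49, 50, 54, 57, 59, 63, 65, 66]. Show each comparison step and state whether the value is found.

Binary search for 32 in [1, 5, 6, 10, 28, 33, 36, 42, 45, 49, 50, 54, 57, 59, 63, 65, 66]:

lo=0, hi=16, mid=8, arr[mid]=45 -> 45 > 32, search left half
lo=0, hi=7, mid=3, arr[mid]=10 -> 10 < 32, search right half
lo=4, hi=7, mid=5, arr[mid]=33 -> 33 > 32, search left half
lo=4, hi=4, mid=4, arr[mid]=28 -> 28 < 32, search right half
lo=5 > hi=4, target 32 not found

Binary search determines that 32 is not in the array after 4 comparisons. The search space was exhausted without finding the target.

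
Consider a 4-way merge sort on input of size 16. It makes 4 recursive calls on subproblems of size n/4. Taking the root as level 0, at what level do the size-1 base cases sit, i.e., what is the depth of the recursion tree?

For divide and conquer with division factor 4:

Problem sizes at each level:
Level 0: 16
Level 1: 4
Level 2: 1

The root is level 0 and the size-1 base case is level 2 (the tree spans levels 0 through 2, i.e. 3 levels counting the root), so the depth is the number of divisions: log_4(16) = 2

The recursion tree depth is log_4(16) = 2. At each level, the problem size is divided by 4, so it takes 2 divisions to reduce to a base case of size 1. The algorithm makes 4 recursive calls at each level.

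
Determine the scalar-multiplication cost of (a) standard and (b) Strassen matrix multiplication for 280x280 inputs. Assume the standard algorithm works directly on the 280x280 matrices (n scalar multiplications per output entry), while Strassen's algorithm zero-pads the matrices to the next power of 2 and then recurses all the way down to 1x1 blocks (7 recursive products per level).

Matrix multiplication for 280x280 matrices:

Strassen's algorithm requires power-of-2 dimensions. Pad 280x280 to 512x512 (next power of 2).

Standard algorithm: 280^3 = 21952000 multiplications
Strassen's algorithm: 7^(log2(512)) = 7^9 = 40353607 multiplications
Difference: 21952000 - 40353607 = -18401607 (Strassen uses MORE here due to padding overhead — for small or just-over-power-of-2 n, padding can outweigh the per-level savings)

Standard: 21952000 multiplications (280^3). Strassen: 40353607 multiplications (7^9, after padding to 512x512). Strassen reduces 8 recursive multiplications to 7 at each level.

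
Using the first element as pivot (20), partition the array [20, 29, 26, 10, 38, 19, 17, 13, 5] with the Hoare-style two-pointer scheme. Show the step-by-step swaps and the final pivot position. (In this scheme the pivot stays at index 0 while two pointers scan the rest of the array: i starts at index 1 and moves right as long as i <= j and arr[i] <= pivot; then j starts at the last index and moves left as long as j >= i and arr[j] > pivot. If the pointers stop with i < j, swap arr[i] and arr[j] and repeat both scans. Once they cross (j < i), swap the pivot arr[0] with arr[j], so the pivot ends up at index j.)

Hoare-style two-pointer partition with pivot = 20:

Initial array: [20, 29, 26, 10, 38, 19, 17, 13, 5]

Pointers start at i = 1, j = 8.
i stops at index 1 (arr[1]=29 > 20), j stops at index 8 (arr[8]=5 <= 20): swap arr[1] and arr[8], array becomes [20, 5, 26, 10, 38, 19, 17, 13, 29]
i stops at index 2 (arr[2]=26 > 20), j stops at index 7 (arr[7]=13 <= 20): swap arr[2] and arr[7], array becomes [20, 5, 13, 10, 38, 19, 17, 26, 29]
i stops at index 4 (arr[4]=38 > 20), j stops at index 6 (arr[6]=17 <= 20): swap arr[4] and arr[6], array becomes [20, 5, 13, 10, 17, 19, 38, 26, 29]
i ends at 6, j ends at 5: the pointers have crossed (j < i), so scanning stops.

Swap pivot arr[0] with arr[5] to place pivot at position 5: [19, 5, 13, 10, 17, 20, 38, 26, 29]
Pivot position: 5

After partitioning with pivot 20, the array becomes [19, 5, 13, 10, 17, 20, 38, 26, 29]. The pivot is placed at index 5. All elements to the left of the pivot are <= 20, and all elements to the right are > 20.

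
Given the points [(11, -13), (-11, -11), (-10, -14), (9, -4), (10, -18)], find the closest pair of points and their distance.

Computing all pairwise distances among 5 points:

d((11, -13), (-11, -11)) = 22.0907
d((11, -13), (-10, -14)) = 21.0238
d((11, -13), (9, -4)) = 9.2195
d((11, -13), (10, -18)) = 5.099
d((-11, -11), (-10, -14)) = 3.1623 <-- minimum
d((-11, -11), (9, -4)) = 21.1896
d((-11, -11), (10, -18)) = 22.1359
d((-10, -14), (9, -4)) = 21.4709
d((-10, -14), (10, -18)) = 20.3961
d((9, -4), (10, -18)) = 14.0357

Closest pair: (-11, -11) and (-10, -14) with distance 3.1623

The closest pair is (-11, -11) and (-10, -14) with Euclidean distance 3.1623. For 5 points, brute-force pairwise comparison is shown above. For large n, the divide-and-conquer algorithm (sort by x, recurse on halves, check the dividing strip) achieves O(n log n).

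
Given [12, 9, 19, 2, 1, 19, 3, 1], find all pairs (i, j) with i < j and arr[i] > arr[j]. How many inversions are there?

Finding inversions in [12, 9, 19, 2, 1, 19, 3, 1]:

(0, 1): arr[0]=12 > arr[1]=9
(0, 3): arr[0]=12 > arr[3]=2
(0, 4): arr[0]=12 > arr[4]=1
(0, 6): arr[0]=12 > arr[6]=3
(0, 7): arr[0]=12 > arr[7]=1
(1, 3): arr[1]=9 > arr[3]=2
(1, 4): arr[1]=9 > arr[4]=1
(1, 6): arr[1]=9 > arr[6]=3
(1, 7): arr[1]=9 > arr[7]=1
(2, 3): arr[2]=19 > arr[3]=2
(2, 4): arr[2]=19 > arr[4]=1
(2, 6): arr[2]=19 > arr[6]=3
(2, 7): arr[2]=19 > arr[7]=1
(3, 4): arr[3]=2 > arr[4]=1
(3, 7): arr[3]=2 > arr[7]=1
(5, 6): arr[5]=19 > arr[6]=3
(5, 7): arr[5]=19 > arr[7]=1
(6, 7): arr[6]=3 > arr[7]=1

Total inversions: 18

The array has 18 inversion(s): (0,1), (0,3), (0,4), (0,6), (0,7), (1,3), (1,4), (1,6), (1,7), (2,3), (2,4), (2,6), (2,7), (3,4), (3,7), (5,6), (5,7), (6,7). Each pair (i,j) satisfies i < j and arr[i] > arr[j].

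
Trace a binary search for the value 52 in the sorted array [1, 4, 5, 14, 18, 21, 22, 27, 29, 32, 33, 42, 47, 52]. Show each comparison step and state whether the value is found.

Binary search for 52 in [1, 4, 5, 14, 18, 21, 22, 27, 29, 32, 33, 42, 47, 52]:

lo=0, hi=13, mid=6, arr[mid]=22 -> 22 < 52, search right half
lo=7, hi=13, mid=10, arr[mid]=33 -> 33 < 52, search right half
lo=11, hi=13, mid=12, arr[mid]=47 -> 47 < 52, search right half
lo=13, hi=13, mid=13, arr[mid]=52 -> Found target at index 13!

Binary search finds 52 at index 13 after 4 comparisons. The search repeatedly halves the search space by comparing with the middle element.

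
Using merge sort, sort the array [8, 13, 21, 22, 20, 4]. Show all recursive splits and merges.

Merge sort trace:

Split: [8, 13, 21, 22, 20, 4] -> [8, 13, 21] and [22, 20, 4]
  Split: [8, 13, 21] -> [8] and [13, 21]
    Split: [13, 21] -> [13] and [21]
    Merge: [13] + [21] -> [13, 21]
  Merge: [8] + [13, 21] -> [8, 13, 21]
  Split: [22, 20, 4] -> [22] and [20, 4]
    Split: [20, 4] -> [20] and [4]
    Merge: [20] + [4] -> [4, 20]
  Merge: [22] + [4, 20] -> [4, 20, 22]
Merge: [8, 13, 21] + [4, 20, 22] -> [4, 8, 13, 20, 21, 22]

Final sorted array: [4, 8, 13, 20, 21, 22]

The merge sort proceeds by recursively splitting the array and merging sorted halves.
After all merges, the sorted array is [4, 8, 13, 20, 21, 22].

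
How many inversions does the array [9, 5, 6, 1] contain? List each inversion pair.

Finding inversions in [9, 5, 6, 1]:

(0, 1): arr[0]=9 > arr[1]=5
(0, 2): arr[0]=9 > arr[2]=6
(0, 3): arr[0]=9 > arr[3]=1
(1, 3): arr[1]=5 > arr[3]=1
(2, 3): arr[2]=6 > arr[3]=1

Total inversions: 5

The array has 5 inversion(s): (0,1), (0,2), (0,3), (1,3), (2,3). Each pair (i,j) satisfies i < j and arr[i] > arr[j].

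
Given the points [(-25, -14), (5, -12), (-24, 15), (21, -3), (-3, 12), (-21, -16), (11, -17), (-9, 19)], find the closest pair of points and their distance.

Computing all pairwise distances among 8 points:

d((-25, -14), (5, -12)) = 30.0666
d((-25, -14), (-24, 15)) = 29.0172
d((-25, -14), (21, -3)) = 47.2969
d((-25, -14), (-3, 12)) = 34.0588
d((-25, -14), (-21, -16)) = 4.4721 <-- minimum
d((-25, -14), (11, -17)) = 36.1248
d((-25, -14), (-9, 19)) = 36.6742
d((5, -12), (-24, 15)) = 39.6232
d((5, -12), (21, -3)) = 18.3576
d((5, -12), (-3, 12)) = 25.2982
d((5, -12), (-21, -16)) = 26.3059
d((5, -12), (11, -17)) = 7.8102
d((5, -12), (-9, 19)) = 34.0147
d((-24, 15), (21, -3)) = 48.4665
d((-24, 15), (-3, 12)) = 21.2132
d((-24, 15), (-21, -16)) = 31.1448
d((-24, 15), (11, -17)) = 47.4236
d((-24, 15), (-9, 19)) = 15.5242
d((21, -3), (-3, 12)) = 28.3019
d((21, -3), (-21, -16)) = 43.9659
d((21, -3), (11, -17)) = 17.2047
d((21, -3), (-9, 19)) = 37.2022
d((-3, 12), (-21, -16)) = 33.2866
d((-3, 12), (11, -17)) = 32.2025
d((-3, 12), (-9, 19)) = 9.2195
d((-21, -16), (11, -17)) = 32.0156
d((-21, -16), (-9, 19)) = 37.0
d((11, -17), (-9, 19)) = 41.1825

Closest pair: (-25, -14) and (-21, -16) with distance 4.4721

The closest pair is (-25, -14) and (-21, -16) with Euclidean distance 4.4721. For 8 points, brute-force pairwise comparison is shown above. For large n, the divide-and-conquer algorithm (sort by x, recurse on halves, check the dividing strip) achieves O(n log n).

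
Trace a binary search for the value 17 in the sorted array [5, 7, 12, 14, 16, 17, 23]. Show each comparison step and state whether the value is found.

Binary search for 17 in [5, 7, 12, 14, 16, 17, 23]:

lo=0, hi=6, mid=3, arr[mid]=14 -> 14 < 17, search right half
lo=4, hi=6, mid=5, arr[mid]=17 -> Found target at index 5!

Binary search finds 17 at index 5 after 2 comparisons. The search repeatedly halves the search space by comparing with the middle element.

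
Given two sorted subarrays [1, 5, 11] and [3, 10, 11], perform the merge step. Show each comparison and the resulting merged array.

Merging process:

Compare 1 vs 3: take 1 from left. Merged: [1]
Compare 5 vs 3: take 3 from right. Merged: [1, 3]
Compare 5 vs 10: take 5 from left. Merged: [1, 3, 5]
Compare 11 vs 10: take 10 from right. Merged: [1, 3, 5, 10]
Compare 11 vs 11: take 11 from left. Merged: [1, 3, 5, 10, 11]
Append remaining from right: [11]. Merged: [1, 3, 5, 10, 11, 11]

Final merged array: [1, 3, 5, 10, 11, 11]
Total comparisons: 5

The merged array is [1, 3, 5, 10, 11, 11], requiring 5 comparisons. The merge step runs in O(n) time where n is the total number of elements.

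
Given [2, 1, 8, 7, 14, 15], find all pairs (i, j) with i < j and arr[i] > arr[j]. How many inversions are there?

Finding inversions in [2, 1, 8, 7, 14, 15]:

(0, 1): arr[0]=2 > arr[1]=1
(2, 3): arr[2]=8 > arr[3]=7

Total inversions: 2

The array has 2 inversion(s): (0,1), (2,3). Each pair (i,j) satisfies i < j and arr[i] > arr[j].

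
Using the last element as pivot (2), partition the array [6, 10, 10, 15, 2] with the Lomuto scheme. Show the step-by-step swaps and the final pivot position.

Lomuto partition with pivot = 2:

Initial array: [6, 10, 10, 15, 2]

arr[0]=6 > 2: no swap
arr[1]=10 > 2: no swap
arr[2]=10 > 2: no swap
arr[3]=15 > 2: no swap

Place pivot at position 0: [2, 10, 10, 15, 6]
Pivot position: 0

After partitioning with pivot 2, the array becomes [2, 10, 10, 15, 6]. The pivot is placed at index 0. All elements to the left of the pivot are <= 2, and all elements to the right are > 2.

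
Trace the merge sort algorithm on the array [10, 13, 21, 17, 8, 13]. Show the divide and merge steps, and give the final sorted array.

Merge sort trace:

Split: [10, 13, 21, 17, 8, 13] -> [10, 13, 21] and [17, 8, 13]
  Split: [10, 13, 21] -> [10] and [13, 21]
    Split: [13, 21] -> [13] and [21]
    Merge: [13] + [21] -> [13, 21]
  Merge: [10] + [13, 21] -> [10, 13, 21]
  Split: [17, 8, 13] -> [17] and [8, 13]
    Split: [8, 13] -> [8] and [13]
    Merge: [8] + [13] -> [8, 13]
  Merge: [17] + [8, 13] -> [8, 13, 17]
Merge: [10, 13, 21] + [8, 13, 17] -> [8, 10, 13, 13, 17, 21]

Final sorted array: [8, 10, 13, 13, 17, 21]

The merge sort proceeds by recursively splitting the array and merging sorted halves.
After all merges, the sorted array is [8, 10, 13, 13, 17, 21].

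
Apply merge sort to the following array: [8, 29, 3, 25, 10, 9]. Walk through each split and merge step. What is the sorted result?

Merge sort trace:

Split: [8, 29, 3, 25, 10, 9] -> [8, 29, 3] and [25, 10, 9]
  Split: [8, 29, 3] -> [8] and [29, 3]
    Split: [29, 3] -> [29] and [3]
    Merge: [29] + [3] -> [3, 29]
  Merge: [8] + [3, 29] -> [3, 8, 29]
  Split: [25, 10, 9] -> [25] and [10, 9]
    Split: [10, 9] -> [10] and [9]
    Merge: [10] + [9] -> [9, 10]
  Merge: [25] + [9, 10] -> [9, 10, 25]
Merge: [3, 8, 29] + [9, 10, 25] -> [3, 8, 9, 10, 25, 29]

Final sorted array: [3, 8, 9, 10, 25, 29]

The merge sort proceeds by recursively splitting the array and merging sorted halves.
After all merges, the sorted array is [3, 8, 9, 10, 25, 29].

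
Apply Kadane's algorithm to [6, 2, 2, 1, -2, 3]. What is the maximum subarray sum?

Using Kadane's algorithm on [6, 2, 2, 1, -2, 3]:

Scanning through the array:
Position 1 (value 2): max_ending_here = 8, max_so_far = 8
Position 2 (value 2): max_ending_here = 10, max_so_far = 10
Position 3 (value 1): max_ending_here = 11, max_so_far = 11
Position 4 (value -2): max_ending_here = 9, max_so_far = 11
Position 5 (value 3): max_ending_here = 12, max_so_far = 12

Maximum subarray: [6, 2, 2, 1, -2, 3]
Maximum sum: 12

The maximum subarray is [6, 2, 2, 1, -2, 3] with sum 12. This subarray runs from index 0 to index 5.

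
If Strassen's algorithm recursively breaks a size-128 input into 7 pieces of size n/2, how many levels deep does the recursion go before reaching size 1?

For divide and conquer with division factor 2:

Problem sizes at each level:
Level 0: 128
Level 1: 64
Level 2: 32
Level 3: 16
Level 4: 8
Level 5: 4
Level 6: 2
Level 7: 1

The root is level 0 and the size-1 base case is level 7 (the tree spans levels 0 through 7, i.e. 8 levels counting the root), so the depth is the number of divisions: log_2(128) = 7

The recursion tree depth is log_2(128) = 7. At each level, the problem size is divided by 2, so it takes 7 divisions to reduce to a base case of size 1. The algorithm makes 7 recursive calls at each level.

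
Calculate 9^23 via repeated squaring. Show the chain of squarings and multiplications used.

Computing 9^23 by squaring (build up from 9^1; each line after the first costs one multiplication):

9^1 = 9
9^2 = (9^1)^2 = 9^2 = 81
9^4 = (9^2)^2 = 81^2 = 6561
9^5 = 9 * 9^4 = 9 * 6561 = 59049
9^10 = (9^5)^2 = 59049^2 = 3486784401
9^11 = 9 * 9^10 = 9 * 3486784401 = 31381059609
9^22 = (9^11)^2 = 31381059609^2 = 984770902183611232881
9^23 = 9 * 9^22 = 9 * 984770902183611232881 = 8862938119652501095929

Result: 8862938119652501095929
Multiplications needed: 7 (7 lines after 9^1)

9^23 = 8862938119652501095929. Using exponentiation by squaring, this requires 7 multiplications. The key idea: if the exponent is even, square the half-power; if odd, multiply by the base once.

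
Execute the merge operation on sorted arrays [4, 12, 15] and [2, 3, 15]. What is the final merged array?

Merging process:

Compare 4 vs 2: take 2 from right. Merged: [2]
Compare 4 vs 3: take 3 from right. Merged: [2, 3]
Compare 4 vs 15: take 4 from left. Merged: [2, 3, 4]
Compare 12 vs 15: take 12 from left. Merged: [2, 3, 4, 12]
Compare 15 vs 15: take 15 from left. Merged: [2, 3, 4, 12, 15]
Append remaining from right: [15]. Merged: [2, 3, 4, 12, 15, 15]

Final merged array: [2, 3, 4, 12, 15, 15]
Total comparisons: 5

The merged array is [2, 3, 4, 12, 15, 15], requiring 5 comparisons. The merge step runs in O(n) time where n is the total number of elements.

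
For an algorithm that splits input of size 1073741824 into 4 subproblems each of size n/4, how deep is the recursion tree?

For divide and conquer with division factor 4:

Problem sizes at each level:
Level 0: 1073741824
Level 1: 268435456
Level 2: 67108864
Level 3: 16777216
Level 4: 4194304
Level 5: 1048576
Level 6: 262144
Level 7: 65536
Level 8: 16384
Level 9: 4096
Level 10: 1024
Level 11: 256
Level 12: 64
Level 13: 16
Level 14: 4
Level 15: 1

The root is level 0 and the size-1 base case is level 15 (the tree spans levels 0 through 15, i.e. 16 levels counting the root), so the depth is the number of divisions: log_4(1073741824) = 15

The recursion tree depth is log_4(1073741824) = 15. At each level, the problem size is divided by 4, so it takes 15 divisions to reduce to a base case of size 1. The algorithm makes 4 recursive calls at each level.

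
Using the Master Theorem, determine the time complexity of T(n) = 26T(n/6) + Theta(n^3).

Master Theorem for T(n) = 26T(n/6) + O(n^3):

a = 26, b = 6, c = 3
log_b(a) = log_6(26) = 1.8184

Case 3: c = 3 > log_6(26) = 1.8184
T(n) = O(n^3) = O(n^3)

For T(n) = 26T(n/6) + O(n^3): log_6(26) = 1.8184. This is Case 3 of the Master Theorem (c > log_b(a), work dominated by root), giving O(n^3).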